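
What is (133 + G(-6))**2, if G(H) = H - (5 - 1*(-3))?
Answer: 14161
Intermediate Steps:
G(H) = -8 + H (G(H) = H - (5 + 3) = H - 1*8 = H - 8 = -8 + H)
(133 + G(-6))**2 = (133 + (-8 - 6))**2 = (133 - 14)**2 = 119**2 = 14161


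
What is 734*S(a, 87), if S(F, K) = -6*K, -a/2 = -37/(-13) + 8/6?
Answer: -383148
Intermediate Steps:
a = -326/39 (a = -2*(-37/(-13) + 8/6) = -2*(-37*(-1/13) + 8*(⅙)) = -2*(37/13 + 4/3) = -2*163/39 = -326/39 ≈ -8.3590)
734*S(a, 87) = 734*(-6*87) = 734*(-522) = -383148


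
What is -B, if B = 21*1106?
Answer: -23226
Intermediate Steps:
B = 23226
-B = -1*23226 = -23226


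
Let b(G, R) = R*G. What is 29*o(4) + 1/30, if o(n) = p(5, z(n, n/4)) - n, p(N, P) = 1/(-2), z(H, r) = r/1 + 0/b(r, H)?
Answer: -1957/15 ≈ -130.47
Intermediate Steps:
b(G, R) = G*R
z(H, r) = r (z(H, r) = r/1 + 0/((r*H)) = r*1 + 0/((H*r)) = r + 0*(1/(H*r)) = r + 0 = r)
p(N, P) = -½
o(n) = -½ - n
29*o(4) + 1/30 = 29*(-½ - 1*4) + 1/30 = 29*(-½ - 4) + 1/30 = 29*(-9/2) + 1/30 = -261/2 + 1/30 = -1957/15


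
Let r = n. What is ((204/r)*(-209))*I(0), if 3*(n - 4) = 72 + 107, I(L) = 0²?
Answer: 0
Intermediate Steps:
I(L) = 0
n = 191/3 (n = 4 + (72 + 107)/3 = 4 + (⅓)*179 = 4 + 179/3 = 191/3 ≈ 63.667)
r = 191/3 ≈ 63.667
((204/r)*(-209))*I(0) = ((204/(191/3))*(-209))*0 = ((204*(3/191))*(-209))*0 = ((612/191)*(-209))*0 = -127908/191*0 = 0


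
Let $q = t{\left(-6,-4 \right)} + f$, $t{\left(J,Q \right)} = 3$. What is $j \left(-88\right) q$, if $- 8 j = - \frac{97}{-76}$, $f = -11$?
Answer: $- \frac{2134}{19} \approx -112.32$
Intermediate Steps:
$q = -8$ ($q = 3 - 11 = -8$)
$j = - \frac{97}{608}$ ($j = - \frac{\left(-97\right) \frac{1}{-76}}{8} = - \frac{\left(-97\right) \left(- \frac{1}{76}\right)}{8} = \left(- \frac{1}{8}\right) \frac{97}{76} = - \frac{97}{608} \approx -0.15954$)
$j \left(-88\right) q = \left(- \frac{97}{608}\right) \left(-88\right) \left(-8\right) = \frac{1067}{76} \left(-8\right) = - \frac{2134}{19}$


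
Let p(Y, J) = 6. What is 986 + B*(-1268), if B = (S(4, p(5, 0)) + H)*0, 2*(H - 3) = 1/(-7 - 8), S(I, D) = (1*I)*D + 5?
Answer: 986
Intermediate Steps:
S(I, D) = 5 + D*I (S(I, D) = I*D + 5 = D*I + 5 = 5 + D*I)
H = 89/30 (H = 3 + 1/(2*(-7 - 8)) = 3 + (½)/(-15) = 3 + (½)*(-1/15) = 3 - 1/30 = 89/30 ≈ 2.9667)
B = 0 (B = ((5 + 6*4) + 89/30)*0 = ((5 + 24) + 89/30)*0 = (29 + 89/30)*0 = (959/30)*0 = 0)
986 + B*(-1268) = 986 + 0*(-1268) = 986 + 0 = 986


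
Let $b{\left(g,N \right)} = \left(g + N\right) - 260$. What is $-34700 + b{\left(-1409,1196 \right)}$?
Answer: $-35173$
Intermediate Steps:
$b{\left(g,N \right)} = -260 + N + g$ ($b{\left(g,N \right)} = \left(N + g\right) - 260 = -260 + N + g$)
$-34700 + b{\left(-1409,1196 \right)} = -34700 - 473 = -35173$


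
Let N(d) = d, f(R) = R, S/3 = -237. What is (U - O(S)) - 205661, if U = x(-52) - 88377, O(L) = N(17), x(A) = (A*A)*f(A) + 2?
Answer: -434661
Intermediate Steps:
S = -711 (S = 3*(-237) = -711)
x(A) = 2 + A³ (x(A) = (A*A)*A + 2 = A²*A + 2 = A³ + 2 = 2 + A³)
O(L) = 17
U = -228983 (U = (2 + (-52)³) - 88377 = (2 - 140608) - 88377 = -140606 - 88377 = -228983)
(U - O(S)) - 205661 = (-228983 - 1*17) - 205661 = (-228983 - 17) - 205661 = -229000 - 205661 = -434661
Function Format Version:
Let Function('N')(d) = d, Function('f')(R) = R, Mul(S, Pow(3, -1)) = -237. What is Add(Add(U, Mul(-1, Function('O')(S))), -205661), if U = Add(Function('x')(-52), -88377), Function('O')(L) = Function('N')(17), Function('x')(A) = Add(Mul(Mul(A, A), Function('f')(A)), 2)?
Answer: -434661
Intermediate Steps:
S = -711 (S = Mul(3, -237) = -711)
Function('x')(A) = Add(2, Pow(A, 3)) (Function('x')(A) = Add(Mul(Mul(A, A), A), 2) = Add(Mul(Pow(A, 2), A), 2) = Add(Pow(A, 3), 2) = Add(2, Pow(A, 3)))
Function('O')(L) = 17
U = -228983 (U = Add(Add(2, Pow(-52, 3)), -88377) = Add(Add(2, -140608), -88377) = Add(-140606, -88377) = -228983)
Add(Add(U, Mul(-1, Function('O')(S))), -205661) = Add(Add(-228983, Mul(-1, 17)), -205661) = Add(Add(-228983, -17), -205661) = Add(-229000, -205661) = -434661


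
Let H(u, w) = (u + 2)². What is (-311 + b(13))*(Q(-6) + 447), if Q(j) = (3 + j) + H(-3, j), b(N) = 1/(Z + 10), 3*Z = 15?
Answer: -415096/3 ≈ -1.3837e+5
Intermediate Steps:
Z = 5 (Z = (⅓)*15 = 5)
H(u, w) = (2 + u)²
b(N) = 1/15 (b(N) = 1/(5 + 10) = 1/15)
Q(j) = 4 + j (Q(j) = (3 + j) + (2 - 3)² = (3 + j) + (-1)² = (3 + j) + 1 = 4 + j)
(-311 + b(13))*(Q(-6) + 447) = (-311 + 1/15)*((4 - 6) + 447) = -4664*(-2 + 447)/15 = -4664/15*445 = -415096/3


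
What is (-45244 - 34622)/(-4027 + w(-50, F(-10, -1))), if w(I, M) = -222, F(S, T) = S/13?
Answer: 79866/4249 ≈ 18.796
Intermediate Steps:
F(S, T) = S/13 (F(S, T) = S*(1/13) = S/13)
(-45244 - 34622)/(-4027 + w(-50, F(-10, -1))) = (-45244 - 34622)/(-4027 - 222) = -79866/(-4249) = -79866*(-1/4249) = 79866/4249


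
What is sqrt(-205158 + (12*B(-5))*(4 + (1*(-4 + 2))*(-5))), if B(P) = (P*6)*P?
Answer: I*sqrt(179958) ≈ 424.21*I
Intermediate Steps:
B(P) = 6*P**2 (B(P) = (6*P)*P = 6*P**2)
sqrt(-205158 + (12*B(-5))*(4 + (1*(-4 + 2))*(-5))) = sqrt(-205158 + (12*(6*(-5)**2))*(4 + (1*(-4 + 2))*(-5))) = sqrt(-205158 + (12*(6*25))*(4 + (1*(-2))*(-5))) = sqrt(-205158 + (12*150)*(4 - 2*(-5))) = sqrt(-205158 + 1800*(4 + 10)) = sqrt(-205158 + 1800*14) = sqrt(-205158 + 25200) = sqrt(-179958) = I*sqrt(179958)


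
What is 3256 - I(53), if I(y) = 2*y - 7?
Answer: 3157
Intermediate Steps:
I(y) = -7 + 2*y
3256 - I(53) = 3256 - (-7 + 2*53) = 3256 - (-7 + 106) = 3256 - 1*99 = 3256 - 99 = 3157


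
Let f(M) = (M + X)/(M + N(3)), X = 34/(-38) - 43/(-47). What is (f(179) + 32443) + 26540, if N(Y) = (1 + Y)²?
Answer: 2054232914/34827 ≈ 58984.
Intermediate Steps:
X = 18/893 (X = 34*(-1/38) - 43*(-1/47) = -17/19 + 43/47 = 18/893 ≈ 0.020157)
f(M) = (18/893 + M)/(16 + M) (f(M) = (M + 18/893)/(M + (1 + 3)²) = (18/893 + M)/(M + 4²) = (18/893 + M)/(M + 16) = (18/893 + M)/(16 + M))
(f(179) + 32443) + 26540 = ((18/893 + 179)/(16 + 179) + 32443) + 26540 = ((159865/893)/195 + 32443) + 26540 = ((1/195)*(159865/893) + 32443) + 26540 = (31973/34827 + 32443) + 26540 = 1129924334/34827 + 26540 = 2054232914/34827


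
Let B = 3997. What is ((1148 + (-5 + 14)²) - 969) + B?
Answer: 4257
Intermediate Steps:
((1148 + (-5 + 14)²) - 969) + B = ((1148 + (-5 + 14)²) - 969) + 3997 = ((1148 + 9²) - 969) + 3997 = ((1148 + 81) - 969) + 3997 = (1229 - 969) + 3997 = 260 + 3997 = 4257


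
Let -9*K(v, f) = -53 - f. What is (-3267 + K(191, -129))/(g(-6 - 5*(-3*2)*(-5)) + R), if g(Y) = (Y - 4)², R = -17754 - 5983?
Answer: -29479/16767 ≈ -1.7582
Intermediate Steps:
R = -23737
g(Y) = (-4 + Y)²
K(v, f) = 53/9 + f/9 (K(v, f) = -(-53 - f)/9 = 53/9 + f/9)
(-3267 + K(191, -129))/(g(-6 - 5*(-3*2)*(-5)) + R) = (-3267 + (53/9 + (⅑)*(-129)))/((-4 + (-6 - 5*(-3*2)*(-5)))² - 23737) = (-3267 + (53/9 - 43/3))/((-4 + (-6 - (-30)*(-5)))² - 23737) = (-3267 - 76/9)/((-4 + (-6 - 5*30))² - 23737) = -29479/(9*((-4 + (-6 - 150))² - 23737)) = -29479/(9*((-4 - 156)² - 23737)) = -29479/(9*((-160)² - 23737)) = -29479/(9*(25600 - 23737)) = -29479/9/1863 = -29479/9*1/1863 = -29479/16767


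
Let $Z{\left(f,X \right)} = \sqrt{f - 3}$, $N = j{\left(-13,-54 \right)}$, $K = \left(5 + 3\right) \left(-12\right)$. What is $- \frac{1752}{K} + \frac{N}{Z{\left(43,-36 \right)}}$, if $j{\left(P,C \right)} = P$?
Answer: $\frac{73}{4} - \frac{13 \sqrt{10}}{20} \approx 16.195$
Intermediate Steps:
$K = -96$ ($K = 8 \left(-12\right) = -96$)
$N = -13$
$Z{\left(f,X \right)} = \sqrt{-3 + f}$
$- \frac{1752}{K} + \frac{N}{Z{\left(43,-36 \right)}} = - \frac{1752}{-96} - \frac{13}{\sqrt{-3 + 43}} = \left(-1752\right) \left(- \frac{1}{96}\right) - \frac{13}{\sqrt{40}} = \frac{73}{4} - \frac{13}{2 \sqrt{10}} = \frac{73}{4} - 13 \frac{\sqrt{10}}{20} = \frac{73}{4} - \frac{13 \sqrt{10}}{20}$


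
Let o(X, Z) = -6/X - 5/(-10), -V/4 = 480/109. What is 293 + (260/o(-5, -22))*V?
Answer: -4449071/1853 ≈ -2401.0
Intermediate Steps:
V = -1920/109 ≈ -17.615
o(X, Z) = ½ - 6/X (o(X, Z) = -6/X - 5*(-⅒) = -6/X + ½ = ½ - 6/X)
293 + (260/o(-5, -22))*V = 293 + (260/(((½)*(-12 - 5)/(-5))))*(-1920/109) = 293 + (260/(((½)*(-⅕)*(-17))))*(-1920/109) = 293 + (260/(17/10))*(-1920/109) = 293 + (260*(10/17))*(-1920/109) = 293 + (2600/17)*(-1920/109) = 293 - 4992000/1853 = -4449071/1853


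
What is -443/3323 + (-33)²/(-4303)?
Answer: -5524976/14298869 ≈ -0.38639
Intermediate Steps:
-443/3323 + (-33)²/(-4303) = -443*1/3323 + 1089*(-1/4303) = -443/3323 - 1089/4303 = -5524976/14298869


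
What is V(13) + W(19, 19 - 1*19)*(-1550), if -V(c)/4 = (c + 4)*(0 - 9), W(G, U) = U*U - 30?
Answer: 47112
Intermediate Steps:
W(G, U) = -30 + U² (W(G, U) = U² - 30 = -30 + U²)
V(c) = 144 + 36*c (V(c) = -4*(c + 4)*(0 - 9) = -4*(4 + c)*(-9) = -4*(-36 - 9*c) = 144 + 36*c)
V(13) + W(19, 19 - 1*19)*(-1550) = (144 + 36*13) + (-30 + (19 - 1*19)²)*(-1550) = (144 + 468) + (-30 + (19 - 19)²)*(-1550) = 612 + (-30 + 0²)*(-1550) = 612 + (-30 + 0)*(-1550) = 612 - 30*(-1550) = 612 + 46500 = 47112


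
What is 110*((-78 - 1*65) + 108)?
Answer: -3850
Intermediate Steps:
110*((-78 - 1*65) + 108) = 110*((-78 - 65) + 108) = 110*(-143 + 108) = 110*(-35) = -3850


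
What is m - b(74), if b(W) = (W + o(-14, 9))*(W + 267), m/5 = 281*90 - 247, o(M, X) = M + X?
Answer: 101686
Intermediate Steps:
m = 125215 (m = 5*(281*90 - 247) = 5*(25290 - 247) = 5*25043 = 125215)
b(W) = (-5 + W)*(267 + W) (b(W) = (W + (-14 + 9))*(W + 267) = (W - 5)*(267 + W) = (-5 + W)*(267 + W))
m - b(74) = 125215 - (-1335 + 74² + 262*74) = 125215 - (-1335 + 5476 + 19388) = 125215 - 1*23529 = 125215 - 23529 = 101686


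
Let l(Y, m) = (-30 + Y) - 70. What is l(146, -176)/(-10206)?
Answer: -23/5103 ≈ -0.0045072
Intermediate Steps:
l(Y, m) = -100 + Y
l(146, -176)/(-10206) = (-100 + 146)/(-10206) = 46*(-1/10206) = -23/5103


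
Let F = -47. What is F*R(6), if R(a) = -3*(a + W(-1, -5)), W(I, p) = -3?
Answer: 423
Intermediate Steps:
R(a) = 9 - 3*a (R(a) = -3*(a - 3) = -3*(-3 + a) = 9 - 3*a)
F*R(6) = -47*(9 - 3*6) = -47*(9 - 18) = -47*(-9) = 423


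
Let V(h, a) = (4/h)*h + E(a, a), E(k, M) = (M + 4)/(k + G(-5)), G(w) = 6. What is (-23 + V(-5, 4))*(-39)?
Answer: 3549/5 ≈ 709.80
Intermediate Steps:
E(k, M) = (4 + M)/(6 + k) (E(k, M) = (M + 4)/(k + 6) = (4 + M)/(6 + k))
V(h, a) = 4 + (4 + a)/(6 + a) (V(h, a) = (4/h)*h + (4 + a)/(6 + a) = 4 + (4 + a)/(6 + a))
(-23 + V(-5, 4))*(-39) = (-23 + (28 + 5*4)/(6 + 4))*(-39) = (-23 + (28 + 20)/10)*(-39) = (-23 + (⅒)*48)*(-39) = (-23 + 24/5)*(-39) = -91/5*(-39) = 3549/5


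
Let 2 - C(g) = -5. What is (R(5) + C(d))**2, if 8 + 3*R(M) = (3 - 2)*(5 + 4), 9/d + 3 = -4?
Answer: 484/9 ≈ 53.778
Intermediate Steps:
d = -9/7 (d = 9/(-3 - 4) = 9/(-7) = 9*(-1/7) = -9/7 ≈ -1.2857)
R(M) = 1/3 (R(M) = -8/3 + ((3 - 2)*(5 + 4))/3 = -8/3 + (1*9)/3 = -8/3 + (1/3)*9 = -8/3 + 3 = 1/3)
C(g) = 7 (C(g) = 2 - 1*(-5) = 2 + 5 = 7)
(R(5) + C(d))**2 = (1/3 + 7)**2 = (22/3)**2 = 484/9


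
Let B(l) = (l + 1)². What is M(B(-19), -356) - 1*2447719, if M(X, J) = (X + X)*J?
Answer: -2678407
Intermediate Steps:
B(l) = (1 + l)²
M(X, J) = 2*J*X (M(X, J) = (2*X)*J = 2*J*X)
M(B(-19), -356) - 1*2447719 = 2*(-356)*(1 - 19)² - 1*2447719 = 2*(-356)*(-18)² - 2447719 = 2*(-356)*324 - 2447719 = -230688 - 2447719 = -2678407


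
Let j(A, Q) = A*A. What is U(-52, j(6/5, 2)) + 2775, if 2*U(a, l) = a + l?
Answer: 68743/25 ≈ 2749.7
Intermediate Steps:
j(A, Q) = A²
U(a, l) = a/2 + l/2 (U(a, l) = (a + l)/2 = a/2 + l/2)
U(-52, j(6/5, 2)) + 2775 = ((½)*(-52) + (6/5)²/2) + 2775 = (-26 + (6*(⅕))²/2) + 2775 = (-26 + (6/5)²/2) + 2775 = (-26 + (½)*(36/25)) + 2775 = (-26 + 18/25) + 2775 = -632/25 + 2775 = 68743/25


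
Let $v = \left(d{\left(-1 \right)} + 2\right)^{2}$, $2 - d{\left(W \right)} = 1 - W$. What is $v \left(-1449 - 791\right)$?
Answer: $-8960$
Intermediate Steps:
$d{\left(W \right)} = 1 + W$ ($d{\left(W \right)} = 2 - \left(1 - W\right) = 2 + \left(-1 + W\right) = 1 + W$)
$v = 4$ ($v = \left(\left(1 - 1\right) + 2\right)^{2} = \left(0 + 2\right)^{2} = 2^{2} = 4$)
$v \left(-1449 - 791\right) = 4 \left(-1449 - 791\right) = 4 \left(-2240\right) = -8960$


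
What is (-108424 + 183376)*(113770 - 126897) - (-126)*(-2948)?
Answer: -984266352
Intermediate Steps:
(-108424 + 183376)*(113770 - 126897) - (-126)*(-2948) = 74952*(-13127) - 1*371448 = -983894904 - 371448 = -984266352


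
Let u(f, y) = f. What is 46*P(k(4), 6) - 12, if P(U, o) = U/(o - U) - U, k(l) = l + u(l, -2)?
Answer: -564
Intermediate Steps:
k(l) = 2*l (k(l) = l + l = 2*l)
P(U, o) = -U + U/(o - U)
46*P(k(4), 6) - 12 = 46*((2*4)*(1 + 2*4 - 1*6)/(6 - 2*4)) - 12 = 46*(8*(1 + 8 - 6)/(6 - 1*8)) - 12 = 46*(8*3/(6 - 8)) - 12 = 46*(8*3/(-2)) - 12 = 46*(8*(-½)*3) - 12 = 46*(-12) - 12 = -552 - 12 = -564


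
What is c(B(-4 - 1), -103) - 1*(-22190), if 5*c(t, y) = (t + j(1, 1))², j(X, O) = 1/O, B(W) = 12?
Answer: 111119/5 ≈ 22224.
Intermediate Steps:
j(X, O) = 1/O
c(t, y) = (1 + t)²/5 (c(t, y) = (t + 1/1)²/5 = (t + 1)²/5 = (1 + t)²/5)
c(B(-4 - 1), -103) - 1*(-22190) = (1 + 12)²/5 - 1*(-22190) = (⅕)*13² + 22190 = (⅕)*169 + 22190 = 169/5 + 22190 = 111119/5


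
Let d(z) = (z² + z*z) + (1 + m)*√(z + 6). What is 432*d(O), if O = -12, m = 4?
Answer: 124416 + 2160*I*√6 ≈ 1.2442e+5 + 5290.9*I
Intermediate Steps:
d(z) = 2*z² + 5*√(6 + z) (d(z) = (z² + z*z) + (1 + 4)*√(z + 6) = (z² + z²) + 5*√(6 + z) = 2*z² + 5*√(6 + z))
432*d(O) = 432*(2*(-12)² + 5*√(6 - 12)) = 432*(2*144 + 5*√(-6)) = 432*(288 + 5*(I*√6)) = 432*(288 + 5*I*√6) = 124416 + 2160*I*√6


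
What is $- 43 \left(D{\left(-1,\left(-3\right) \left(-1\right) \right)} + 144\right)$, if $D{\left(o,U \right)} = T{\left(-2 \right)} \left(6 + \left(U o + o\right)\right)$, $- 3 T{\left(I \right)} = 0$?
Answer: $-6192$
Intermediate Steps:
$T{\left(I \right)} = 0$ ($T{\left(I \right)} = \left(- \frac{1}{3}\right) 0 = 0$)
$D{\left(o,U \right)} = 0$ ($D{\left(o,U \right)} = 0 \left(6 + \left(U o + o\right)\right) = 0 \left(6 + \left(o + U o\right)\right) = 0 \left(6 + o + U o\right) = 0$)
$- 43 \left(D{\left(-1,\left(-3\right) \left(-1\right) \right)} + 144\right) = - 43 \left(0 + 144\right) = \left(-43\right) 144 = -6192$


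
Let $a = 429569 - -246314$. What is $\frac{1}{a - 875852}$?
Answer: $- \frac{1}{199969} \approx -5.0008 \cdot 10^{-6}$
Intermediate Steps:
$a = 675883$ ($a = 429569 + 246314 = 675883$)
$\frac{1}{a - 875852} = \frac{1}{675883 - 875852} = \frac{1}{-199969} = - \frac{1}{199969}$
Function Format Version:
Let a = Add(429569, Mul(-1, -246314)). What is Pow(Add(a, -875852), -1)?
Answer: Rational(-1, 199969) ≈ -5.0008e-6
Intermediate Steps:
a = 675883 (a = Add(429569, 246314) = 675883)
Pow(Add(a, -875852), -1) = Pow(Add(675883, -875852), -1) = Pow(-199969, -1) = Rational(-1, 199969)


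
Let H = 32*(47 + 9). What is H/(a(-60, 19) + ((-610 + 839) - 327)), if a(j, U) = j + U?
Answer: -1792/139 ≈ -12.892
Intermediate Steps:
a(j, U) = U + j
H = 1792 (H = 32*56 = 1792)
H/(a(-60, 19) + ((-610 + 839) - 327)) = 1792/((19 - 60) + ((-610 + 839) - 327)) = 1792/(-41 + (229 - 327)) = 1792/(-41 - 98) = 1792/(-139) = 1792*(-1/139) = -1792/139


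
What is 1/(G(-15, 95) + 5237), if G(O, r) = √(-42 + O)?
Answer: 5237/27426226 - I*√57/27426226 ≈ 0.00019095 - 2.7528e-7*I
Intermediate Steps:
1/(G(-15, 95) + 5237) = 1/(√(-42 - 15) + 5237) = 1/(√(-57) + 5237) = 1/(I*√57 + 5237) = 1/(5237 + I*√57)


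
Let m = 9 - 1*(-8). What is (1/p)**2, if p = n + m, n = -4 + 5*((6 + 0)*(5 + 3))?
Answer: 1/64009 ≈ 1.5623e-5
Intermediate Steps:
m = 17 (m = 9 + 8 = 17)
n = 236 (n = -4 + 5*(6*8) = -4 + 5*48 = -4 + 240 = 236)
p = 253 (p = 236 + 17 = 253)
(1/p)**2 = (1/253)**2 = 1/64009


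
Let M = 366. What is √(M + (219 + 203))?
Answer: 2*√197 ≈ 28.071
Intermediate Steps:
√(M + (219 + 203)) = √(366 + (219 + 203)) = √(366 + 422) = √788 = 2*√197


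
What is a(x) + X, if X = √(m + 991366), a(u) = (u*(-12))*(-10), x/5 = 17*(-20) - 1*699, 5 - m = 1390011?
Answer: -623400 + 4*I*√24915 ≈ -6.234e+5 + 631.38*I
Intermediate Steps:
m = -1390006 (m = 5 - 1*1390011 = 5 - 1390011 = -1390006)
x = -5195 (x = 5*(17*(-20) - 1*699) = 5*(-340 - 699) = 5*(-1039) = -5195)
a(u) = 120*u (a(u) = -12*u*(-10) = 120*u)
X = 4*I*√24915 (X = √(-1390006 + 991366) = √(-398640) = 4*I*√24915 ≈ 631.38*I)
a(x) + X = 120*(-5195) + 4*I*√24915 = -623400 + 4*I*√24915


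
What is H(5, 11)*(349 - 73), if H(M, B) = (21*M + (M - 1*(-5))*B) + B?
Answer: 62376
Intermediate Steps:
H(M, B) = B + 21*M + B*(5 + M) (H(M, B) = (21*M + (M + 5)*B) + B = (21*M + (5 + M)*B) + B = (21*M + B*(5 + M)) + B = B + 21*M + B*(5 + M))
H(5, 11)*(349 - 73) = (6*11 + 21*5 + 11*5)*(349 - 73) = (66 + 105 + 55)*276 = 226*276 = 62376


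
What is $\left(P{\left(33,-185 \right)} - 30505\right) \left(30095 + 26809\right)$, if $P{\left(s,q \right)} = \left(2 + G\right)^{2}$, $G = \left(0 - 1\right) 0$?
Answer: $-1735628904$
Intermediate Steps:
$G = 0$ ($G = \left(-1\right) 0 = 0$)
$P{\left(s,q \right)} = 4$ ($P{\left(s,q \right)} = \left(2 + 0\right)^{2} = 2^{2} = 4$)
$\left(P{\left(33,-185 \right)} - 30505\right) \left(30095 + 26809\right) = \left(4 - 30505\right) \left(30095 + 26809\right) = \left(-30501\right) 56904 = -1735628904$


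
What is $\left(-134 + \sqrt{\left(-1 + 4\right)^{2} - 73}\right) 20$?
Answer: $-2680 + 160 i \approx -2680.0 + 160.0 i$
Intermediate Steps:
$\left(-134 + \sqrt{\left(-1 + 4\right)^{2} - 73}\right) 20 = \left(-134 + \sqrt{3^{2} - 73}\right) 20 = \left(-134 + \sqrt{9 - 73}\right) 20 = \left(-134 + \sqrt{-64}\right) 20 = \left(-134 + 8 i\right) 20 = -2680 + 160 i$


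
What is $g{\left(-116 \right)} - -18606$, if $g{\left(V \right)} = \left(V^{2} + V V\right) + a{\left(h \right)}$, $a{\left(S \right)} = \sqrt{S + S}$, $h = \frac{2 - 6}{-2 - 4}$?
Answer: $45518 + \frac{2 \sqrt{3}}{3} \approx 45519.0$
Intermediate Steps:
$h = \frac{2}{3}$ ($h = - \frac{4}{-6} = \left(-4\right) \left(- \frac{1}{6}\right) = \frac{2}{3} \approx 0.66667$)
$a{\left(S \right)} = \sqrt{2} \sqrt{S}$ ($a{\left(S \right)} = \sqrt{2 S} = \sqrt{2} \sqrt{S}$)
$g{\left(V \right)} = 2 V^{2} + \frac{2 \sqrt{3}}{3}$ ($g{\left(V \right)} = \left(V^{2} + V V\right) + \sqrt{2} \sqrt{\frac{2}{3}} = \left(V^{2} + V^{2}\right) + \sqrt{2} \frac{\sqrt{6}}{3} = 2 V^{2} + \frac{2 \sqrt{3}}{3}$)
$g{\left(-116 \right)} - -18606 = \left(2 \left(-116\right)^{2} + \frac{2 \sqrt{3}}{3}\right) - -18606 = \left(2 \cdot 13456 + \frac{2 \sqrt{3}}{3}\right) + 18606 = \left(26912 + \frac{2 \sqrt{3}}{3}\right) + 18606 = 45518 + \frac{2 \sqrt{3}}{3}$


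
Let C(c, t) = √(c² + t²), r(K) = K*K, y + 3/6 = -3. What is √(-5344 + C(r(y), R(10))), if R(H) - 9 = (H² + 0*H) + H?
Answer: √(-21376 + 7*√4673)/2 ≈ 72.28*I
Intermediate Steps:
y = -7/2 (y = -½ - 3 = -7/2 ≈ -3.5000)
R(H) = 9 + H + H² (R(H) = 9 + ((H² + 0*H) + H) = 9 + ((H² + 0) + H) = 9 + (H² + H) = 9 + (H + H²) = 9 + H + H²)
r(K) = K²
√(-5344 + C(r(y), R(10))) = √(-5344 + √(((-7/2)²)² + (9 + 10 + 10²)²)) = √(-5344 + √((49/4)² + (9 + 10 + 100)²)) = √(-5344 + √(2401/16 + 119²)) = √(-5344 + √(2401/16 + 14161)) = √(-5344 + √(228977/16)) = √(-5344 + 7*√4673/4)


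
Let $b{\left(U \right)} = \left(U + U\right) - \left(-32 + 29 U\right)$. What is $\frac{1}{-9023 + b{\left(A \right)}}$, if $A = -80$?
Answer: $- \frac{1}{6831} \approx -0.00014639$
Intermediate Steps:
$b{\left(U \right)} = 32 - 27 U$ ($b{\left(U \right)} = 2 U - \left(-32 + 29 U\right) = 32 - 27 U$)
$\frac{1}{-9023 + b{\left(A \right)}} = \frac{1}{-9023 + \left(32 - -2160\right)} = \frac{1}{-9023 + \left(32 + 2160\right)} = \frac{1}{-9023 + 2192} = \frac{1}{-6831} = - \frac{1}{6831}$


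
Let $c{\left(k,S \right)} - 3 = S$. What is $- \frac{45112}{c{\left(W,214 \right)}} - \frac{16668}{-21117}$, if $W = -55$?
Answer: $- \frac{316337716}{1527463} \approx -207.1$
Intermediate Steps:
$c{\left(k,S \right)} = 3 + S$
$- \frac{45112}{c{\left(W,214 \right)}} - \frac{16668}{-21117} = - \frac{45112}{3 + 214} - \frac{16668}{-21117} = - \frac{45112}{217} - - \frac{5556}{7039} = \left(-45112\right) \frac{1}{217} + \frac{5556}{7039} = - \frac{45112}{217} + \frac{5556}{7039} = - \frac{316337716}{1527463}$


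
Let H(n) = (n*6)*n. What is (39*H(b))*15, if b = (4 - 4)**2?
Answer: 0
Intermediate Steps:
b = 0 (b = 0**2 = 0)
H(n) = 6*n**2 (H(n) = (6*n)*n = 6*n**2)
(39*H(b))*15 = (39*(6*0**2))*15 = (39*(6*0))*15 = (39*0)*15 = 0*15 = 0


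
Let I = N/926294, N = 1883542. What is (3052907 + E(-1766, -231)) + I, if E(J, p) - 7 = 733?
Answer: 1414288388880/463147 ≈ 3.0536e+6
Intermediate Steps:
E(J, p) = 740 (E(J, p) = 7 + 733 = 740)
I = 941771/463147 (I = 1883542/926294 = 1883542*(1/926294) = 941771/463147 ≈ 2.0334)
(3052907 + E(-1766, -231)) + I = (3052907 + 740) + 941771/463147 = 3053647 + 941771/463147 = 1414288388880/463147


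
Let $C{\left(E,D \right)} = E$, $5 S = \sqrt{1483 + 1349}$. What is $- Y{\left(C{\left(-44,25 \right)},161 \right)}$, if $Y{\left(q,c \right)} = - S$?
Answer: $\frac{4 \sqrt{177}}{5} \approx 10.643$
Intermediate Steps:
$S = \frac{4 \sqrt{177}}{5}$ ($S = \frac{\sqrt{1483 + 1349}}{5} = \frac{\sqrt{2832}}{5} = \frac{4 \sqrt{177}}{5} \approx 10.643$)
$Y{\left(q,c \right)} = - \frac{4 \sqrt{177}}{5}$
$- Y{\left(C{\left(-44,25 \right)},161 \right)} = - \frac{\left(-4\right) \sqrt{177}}{5} = \frac{4 \sqrt{177}}{5}$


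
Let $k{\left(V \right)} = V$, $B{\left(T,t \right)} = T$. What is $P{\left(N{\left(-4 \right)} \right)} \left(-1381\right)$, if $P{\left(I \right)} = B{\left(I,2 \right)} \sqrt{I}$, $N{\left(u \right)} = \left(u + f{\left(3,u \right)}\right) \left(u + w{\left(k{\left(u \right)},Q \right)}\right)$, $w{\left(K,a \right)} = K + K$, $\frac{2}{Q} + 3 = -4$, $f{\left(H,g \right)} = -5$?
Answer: $- 894888 \sqrt{3} \approx -1.55 \cdot 10^{6}$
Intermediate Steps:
$Q = - \frac{2}{7}$ ($Q = \frac{2}{-3 - 4} = \frac{2}{-7} = 2 \left(- \frac{1}{7}\right) = - \frac{2}{7} \approx -0.28571$)
$w{\left(K,a \right)} = 2 K$
$N{\left(u \right)} = 3 u \left(-5 + u\right)$ ($N{\left(u \right)} = \left(u - 5\right) \left(u + 2 u\right) = \left(-5 + u\right) 3 u = 3 u \left(-5 + u\right)$)
$P{\left(I \right)} = I^{\frac{3}{2}}$ ($P{\left(I \right)} = I \sqrt{I} = I^{\frac{3}{2}}$)
$P{\left(N{\left(-4 \right)} \right)} \left(-1381\right) = \left(3 \left(-4\right) \left(-5 - 4\right)\right)^{\frac{3}{2}} \left(-1381\right) = \left(3 \left(-4\right) \left(-9\right)\right)^{\frac{3}{2}} \left(-1381\right) = 108^{\frac{3}{2}} \left(-1381\right) = 648 \sqrt{3} \left(-1381\right) = - 894888 \sqrt{3}$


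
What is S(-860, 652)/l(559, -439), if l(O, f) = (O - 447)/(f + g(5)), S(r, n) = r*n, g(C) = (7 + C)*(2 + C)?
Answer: 12440975/7 ≈ 1.7773e+6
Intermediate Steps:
g(C) = (2 + C)*(7 + C)
S(r, n) = n*r
l(O, f) = (-447 + O)/(84 + f) (l(O, f) = (O - 447)/(f + (14 + 5² + 9*5)) = (-447 + O)/(f + (14 + 25 + 45)) = (-447 + O)/(f + 84) = (-447 + O)/(84 + f))
S(-860, 652)/l(559, -439) = (652*(-860))/(((-447 + 559)/(84 - 439))) = -560720/(112/(-355)) = -560720/((-1/355*112)) = -560720/(-112/355) = -560720*(-355/112) = 12440975/7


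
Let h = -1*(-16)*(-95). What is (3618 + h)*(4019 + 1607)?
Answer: 11803348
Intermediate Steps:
h = -1520 (h = 16*(-95) = -1520)
(3618 + h)*(4019 + 1607) = (3618 - 1520)*(4019 + 1607) = 2098*5626 = 11803348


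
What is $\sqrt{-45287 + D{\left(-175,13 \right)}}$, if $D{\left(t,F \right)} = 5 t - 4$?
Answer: $i \sqrt{46166} \approx 214.86 i$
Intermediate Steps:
$D{\left(t,F \right)} = -4 + 5 t$
$\sqrt{-45287 + D{\left(-175,13 \right)}} = \sqrt{-45287 + \left(-4 + 5 \left(-175\right)\right)} = \sqrt{-45287 - 879} = \sqrt{-46166} = i \sqrt{46166}$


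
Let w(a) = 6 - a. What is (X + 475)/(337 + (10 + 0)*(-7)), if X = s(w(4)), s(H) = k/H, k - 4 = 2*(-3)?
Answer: 158/89 ≈ 1.7753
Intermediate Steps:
k = -2 (k = 4 + 2*(-3) = 4 - 6 = -2)
s(H) = -2/H
X = -1 (X = -2/(6 - 1*4) = -2/(6 - 4) = -2/2 = -2*½ = -1)
(X + 475)/(337 + (10 + 0)*(-7)) = (-1 + 475)/(337 + (10 + 0)*(-7)) = 474/(337 + 10*(-7)) = 474/(337 - 70) = 474/267 = 474*(1/267) = 158/89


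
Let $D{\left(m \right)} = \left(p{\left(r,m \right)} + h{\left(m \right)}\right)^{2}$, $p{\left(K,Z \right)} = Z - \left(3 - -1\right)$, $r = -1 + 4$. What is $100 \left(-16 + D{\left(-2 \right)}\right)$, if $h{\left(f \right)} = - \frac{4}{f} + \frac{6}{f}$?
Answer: $3300$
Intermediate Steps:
$r = 3$
$h{\left(f \right)} = \frac{2}{f}$
$p{\left(K,Z \right)} = -4 + Z$ ($p{\left(K,Z \right)} = Z - \left(3 + 1\right) = Z - 4 = -4 + Z$)
$D{\left(m \right)} = \left(-4 + m + \frac{2}{m}\right)^{2}$ ($D{\left(m \right)} = \left(\left(-4 + m\right) + \frac{2}{m}\right)^{2} = \left(-4 + m + \frac{2}{m}\right)^{2}$)
$100 \left(-16 + D{\left(-2 \right)}\right) = 100 \left(-16 + \frac{\left(2 - 2 \left(-4 - 2\right)\right)^{2}}{4}\right) = 100 \left(-16 + \frac{\left(2 - -12\right)^{2}}{4}\right) = 100 \left(-16 + \frac{\left(2 + 12\right)^{2}}{4}\right) = 100 \left(-16 + \frac{14^{2}}{4}\right) = 100 \left(-16 + \frac{1}{4} \cdot 196\right) = 100 \left(-16 + 49\right) = 100 \cdot 33 = 3300$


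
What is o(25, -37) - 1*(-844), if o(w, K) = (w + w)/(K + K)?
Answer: 31203/37 ≈ 843.32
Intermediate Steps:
o(w, K) = w/K (o(w, K) = (2*w)/((2*K)) = (2*w)*(1/(2*K)) = w/K)
o(25, -37) - 1*(-844) = 25/(-37) - 1*(-844) = 25*(-1/37) + 844 = -25/37 + 844 = 31203/37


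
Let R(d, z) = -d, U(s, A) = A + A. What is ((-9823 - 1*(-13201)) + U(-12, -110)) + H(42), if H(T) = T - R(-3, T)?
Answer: 3197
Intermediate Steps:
U(s, A) = 2*A
H(T) = -3 + T (H(T) = T - (-1)*(-3) = T - 1*3 = T - 3 = -3 + T)
((-9823 - 1*(-13201)) + U(-12, -110)) + H(42) = ((-9823 - 1*(-13201)) + 2*(-110)) + (-3 + 42) = ((-9823 + 13201) - 220) + 39 = (3378 - 220) + 39 = 3158 + 39 = 3197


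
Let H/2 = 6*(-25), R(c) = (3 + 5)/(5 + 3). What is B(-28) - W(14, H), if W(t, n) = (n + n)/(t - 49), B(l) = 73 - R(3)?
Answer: 384/7 ≈ 54.857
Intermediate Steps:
R(c) = 1 (R(c) = 8/8 = 8*(1/8) = 1)
B(l) = 72 (B(l) = 73 - 1*1 = 73 - 1 = 72)
H = -300 (H = 2*(6*(-25)) = 2*(-150) = -300)
W(t, n) = 2*n/(-49 + t) (W(t, n) = (2*n)/(-49 + t) = 2*n/(-49 + t))
B(-28) - W(14, H) = 72 - 2*(-300)/(-49 + 14) = 72 - 2*(-300)/(-35) = 72 - 2*(-300)*(-1)/35 = 72 - 1*120/7 = 72 - 120/7 = 384/7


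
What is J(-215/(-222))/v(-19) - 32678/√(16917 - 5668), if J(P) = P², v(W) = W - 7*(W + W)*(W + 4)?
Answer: -46225/197579556 - 32678*√11249/11249 ≈ -308.10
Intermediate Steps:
v(W) = W - 14*W*(4 + W) (v(W) = W - 7*2*W*(4 + W) = W - 14*W*(4 + W))
J(-215/(-222))/v(-19) - 32678/√(16917 - 5668) = (-215/(-222))²/((-1*(-19)*(55 + 14*(-19)))) - 32678/√(16917 - 5668) = (-215*(-1/222))²/((-1*(-19)*(55 - 266))) - 32678*√11249/11249 = (215/222)²/((-1*(-19)*(-211))) - 32678*√11249/11249 = (46225/49284)/(-4009) - 32678*√11249/11249 = (46225/49284)*(-1/4009) - 32678*√11249/11249 = -46225/197579556 - 32678*√11249/11249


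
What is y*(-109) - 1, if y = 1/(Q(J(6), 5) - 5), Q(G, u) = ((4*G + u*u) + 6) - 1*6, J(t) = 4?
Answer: -145/36 ≈ -4.0278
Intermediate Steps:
Q(G, u) = u**2 + 4*G (Q(G, u) = ((4*G + u**2) + 6) - 6 = ((u**2 + 4*G) + 6) - 6 = (6 + u**2 + 4*G) - 6 = u**2 + 4*G)
y = 1/36 (y = 1/((5**2 + 4*4) - 5) = 1/((25 + 16) - 5) = 1/(41 - 5) = 1/36 ≈ 0.027778)
y*(-109) - 1 = (1/36)*(-109) - 1 = -109/36 - 1 = -145/36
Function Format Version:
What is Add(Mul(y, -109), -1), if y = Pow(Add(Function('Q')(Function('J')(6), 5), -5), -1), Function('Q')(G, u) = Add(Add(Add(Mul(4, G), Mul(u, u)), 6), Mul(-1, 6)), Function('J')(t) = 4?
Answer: Rational(-145, 36) ≈ -4.0278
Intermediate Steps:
Function('Q')(G, u) = Add(Pow(u, 2), Mul(4, G)) (Function('Q')(G, u) = Add(Add(Add(Mul(4, G), Pow(u, 2)), 6), -6) = Add(Add(Add(Pow(u, 2), Mul(4, G)), 6), -6) = Add(Add(6, Pow(u, 2), Mul(4, G)), -6) = Add(Pow(u, 2), Mul(4, G)))
y = Rational(1, 36) (y = Pow(Add(Add(Pow(5, 2), Mul(4, 4)), -5), -1) = Pow(Add(Add(25, 16), -5), -1) = Pow(Add(41, -5), -1) = Pow(36, -1) = Rational(1, 36) ≈ 0.027778)
Add(Mul(y, -109), -1) = Add(Mul(Rational(1, 36), -109), -1) = Add(Rational(-109, 36), -1) = Rational(-145, 36)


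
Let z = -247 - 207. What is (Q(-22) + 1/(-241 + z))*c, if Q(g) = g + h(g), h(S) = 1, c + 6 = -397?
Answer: 5882188/695 ≈ 8463.6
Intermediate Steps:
c = -403 (c = -6 - 397 = -403)
z = -454
Q(g) = 1 + g (Q(g) = g + 1 = 1 + g)
(Q(-22) + 1/(-241 + z))*c = ((1 - 22) + 1/(-241 - 454))*(-403) = (-21 + 1/(-695))*(-403) = (-21 - 1/695)*(-403) = -14596/695*(-403) = 5882188/695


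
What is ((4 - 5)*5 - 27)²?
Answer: 1024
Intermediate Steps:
((4 - 5)*5 - 27)² = (-1*5 - 27)² = (-5 - 27)² = (-32)² = 1024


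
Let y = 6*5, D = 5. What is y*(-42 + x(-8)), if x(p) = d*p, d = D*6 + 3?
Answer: -9180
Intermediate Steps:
d = 33 (d = 5*6 + 3 = 30 + 3 = 33)
x(p) = 33*p
y = 30
y*(-42 + x(-8)) = 30*(-42 + 33*(-8)) = 30*(-42 - 264) = 30*(-306) = -9180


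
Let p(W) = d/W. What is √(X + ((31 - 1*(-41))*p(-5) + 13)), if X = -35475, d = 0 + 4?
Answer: I*√887990/5 ≈ 188.47*I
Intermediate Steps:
d = 4
p(W) = 4/W
√(X + ((31 - 1*(-41))*p(-5) + 13)) = √(-35475 + ((31 - 1*(-41))*(4/(-5)) + 13)) = √(-35475 + ((31 + 41)*(4*(-⅕)) + 13)) = √(-35475 + (72*(-⅘) + 13)) = √(-35475 + (-288/5 + 13)) = √(-35475 - 223/5) = √(-177598/5) = I*√887990/5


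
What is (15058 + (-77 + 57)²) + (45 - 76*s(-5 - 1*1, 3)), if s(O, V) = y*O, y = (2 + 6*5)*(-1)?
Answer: 911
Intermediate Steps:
y = -32 (y = (2 + 30)*(-1) = 32*(-1) = -32)
s(O, V) = -32*O
(15058 + (-77 + 57)²) + (45 - 76*s(-5 - 1*1, 3)) = (15058 + (-77 + 57)²) + (45 - (-2432)*(-5 - 1*1)) = (15058 + (-20)²) + (45 - (-2432)*(-5 - 1)) = (15058 + 400) + (45 - (-2432)*(-6)) = 15458 + (45 - 76*192) = 15458 + (45 - 14592) = 15458 - 14547 = 911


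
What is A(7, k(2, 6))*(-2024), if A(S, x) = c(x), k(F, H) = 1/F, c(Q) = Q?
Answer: -1012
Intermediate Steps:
A(S, x) = x
A(7, k(2, 6))*(-2024) = -2024/2 = (½)*(-2024) = -1012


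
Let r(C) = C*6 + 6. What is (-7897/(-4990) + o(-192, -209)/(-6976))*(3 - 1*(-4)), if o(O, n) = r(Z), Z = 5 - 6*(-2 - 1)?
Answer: 11893637/1087820 ≈ 10.933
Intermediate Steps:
Z = 23 (Z = 5 - 6*(-3) = 5 - 1*(-18) = 5 + 18 = 23)
r(C) = 6 + 6*C (r(C) = 6*C + 6 = 6 + 6*C)
o(O, n) = 144 (o(O, n) = 6 + 6*23 = 6 + 138 = 144)
(-7897/(-4990) + o(-192, -209)/(-6976))*(3 - 1*(-4)) = (-7897/(-4990) + 144/(-6976))*(3 - 1*(-4)) = (-7897*(-1/4990) + 144*(-1/6976))*(3 + 4) = (7897/4990 - 9/436)*7 = (1699091/1087820)*7 = 11893637/1087820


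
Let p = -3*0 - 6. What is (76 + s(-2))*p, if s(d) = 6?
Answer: -492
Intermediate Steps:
p = -6 (p = 0 - 6 = -6)
(76 + s(-2))*p = (76 + 6)*(-6) = 82*(-6) = -492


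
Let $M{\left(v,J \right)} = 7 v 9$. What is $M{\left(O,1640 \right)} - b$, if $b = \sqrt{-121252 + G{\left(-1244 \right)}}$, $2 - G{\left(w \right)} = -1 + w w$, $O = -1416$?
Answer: $-89208 - i \sqrt{1668785} \approx -89208.0 - 1291.8 i$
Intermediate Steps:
$G{\left(w \right)} = 3 - w^{2}$ ($G{\left(w \right)} = 2 - \left(-1 + w w\right) = 2 - \left(-1 + w^{2}\right) = 3 - w^{2}$)
$M{\left(v,J \right)} = 63 v$
$b = i \sqrt{1668785}$ ($b = \sqrt{-121252 + \left(3 - \left(-1244\right)^{2}\right)} = \sqrt{-121252 + \left(3 - 1547536\right)} = \sqrt{-121252 - 1547533} = \sqrt{-1668785} = i \sqrt{1668785} \approx 1291.8 i$)
$M{\left(O,1640 \right)} - b = 63 \left(-1416\right) - i \sqrt{1668785} = -89208 - i \sqrt{1668785}$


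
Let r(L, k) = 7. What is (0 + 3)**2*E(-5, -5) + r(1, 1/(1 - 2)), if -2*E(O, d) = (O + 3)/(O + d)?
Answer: 61/10 ≈ 6.1000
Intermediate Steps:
E(O, d) = -(3 + O)/(2*(O + d)) (E(O, d) = -(O + 3)/(2*(O + d)) = -(3 + O)/(2*(O + d)))
(0 + 3)**2*E(-5, -5) + r(1, 1/(1 - 2)) = (0 + 3)**2*((-3 - 1*(-5))/(2*(-5 - 5))) + 7 = 3**2*((1/2)*(-3 + 5)/(-10)) + 7 = 9*((1/2)*(-1/10)*2) + 7 = 9*(-1/10) + 7 = -9/10 + 7 = 61/10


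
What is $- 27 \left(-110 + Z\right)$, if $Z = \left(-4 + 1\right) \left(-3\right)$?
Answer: $2727$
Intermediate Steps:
$Z = 9$ ($Z = \left(-3\right) \left(-3\right) = 9$)
$- 27 \left(-110 + Z\right) = - 27 \left(-110 + 9\right) = \left(-27\right) \left(-101\right) = 2727$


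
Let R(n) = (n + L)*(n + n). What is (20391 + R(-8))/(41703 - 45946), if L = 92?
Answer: -19047/4243 ≈ -4.4890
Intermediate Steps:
R(n) = 2*n*(92 + n) (R(n) = (n + 92)*(n + n) = (92 + n)*(2*n) = 2*n*(92 + n))
(20391 + R(-8))/(41703 - 45946) = (20391 + 2*(-8)*(92 - 8))/(41703 - 45946) = (20391 + 2*(-8)*84)/(-4243) = (20391 - 1344)*(-1/4243) = 19047*(-1/4243) = -19047/4243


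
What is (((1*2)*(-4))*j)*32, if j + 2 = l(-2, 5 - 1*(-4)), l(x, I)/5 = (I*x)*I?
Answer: 207872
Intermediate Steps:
l(x, I) = 5*x*I² (l(x, I) = 5*((I*x)*I) = 5*(x*I²) = 5*x*I²)
j = -812 (j = -2 + 5*(-2)*(5 - 1*(-4))² = -2 + 5*(-2)*(5 + 4)² = -2 + 5*(-2)*9² = -2 + 5*(-2)*81 = -2 - 810 = -812)
(((1*2)*(-4))*j)*32 = (((1*2)*(-4))*(-812))*32 = ((2*(-4))*(-812))*32 = -8*(-812)*32 = 6496*32 = 207872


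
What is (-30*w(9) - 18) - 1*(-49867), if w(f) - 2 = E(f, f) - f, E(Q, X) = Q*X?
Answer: 47629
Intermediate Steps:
w(f) = 2 + f² - f (w(f) = 2 + (f*f - f) = 2 + (f² - f) = 2 + f² - f)
(-30*w(9) - 18) - 1*(-49867) = (-30*(2 + 9² - 1*9) - 18) - 1*(-49867) = (-30*(2 + 81 - 9) - 18) + 49867 = (-30*74 - 18) + 49867 = (-2220 - 18) + 49867 = -2238 + 49867 = 47629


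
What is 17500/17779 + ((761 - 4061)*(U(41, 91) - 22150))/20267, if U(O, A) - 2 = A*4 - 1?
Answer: 1278495872000/360326993 ≈ 3548.2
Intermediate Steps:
U(O, A) = 1 + 4*A (U(O, A) = 2 + (A*4 - 1) = 2 + (4*A - 1) = 2 + (-1 + 4*A) = 1 + 4*A)
17500/17779 + ((761 - 4061)*(U(41, 91) - 22150))/20267 = 17500/17779 + ((761 - 4061)*((1 + 4*91) - 22150))/20267 = 17500*(1/17779) - 3300*((1 + 364) - 22150)*(1/20267) = 17500/17779 - 3300*(365 - 22150)*(1/20267) = 17500/17779 - 3300*(-21785)*(1/20267) = 17500/17779 + 71890500*(1/20267) = 17500/17779 + 71890500/20267 = 1278495872000/360326993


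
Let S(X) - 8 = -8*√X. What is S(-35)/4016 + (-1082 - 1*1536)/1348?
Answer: -164111/84587 - I*√35/502 ≈ -1.9401 - 0.011785*I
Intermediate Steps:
S(X) = 8 - 8*√X
S(-35)/4016 + (-1082 - 1*1536)/1348 = (8 - 8*I*√35)/4016 + (-1082 - 1*1536)/1348 = (8 - 8*I*√35)*(1/4016) + (-1082 - 1536)*(1/1348) = (8 - 8*I*√35)*(1/4016) - 2618*1/1348 = (1/502 - I*√35/502) - 1309/674 = -164111/84587 - I*√35/502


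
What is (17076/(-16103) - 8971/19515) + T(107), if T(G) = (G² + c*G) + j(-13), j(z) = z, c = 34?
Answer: 4736527480177/314250045 ≈ 15072.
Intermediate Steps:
T(G) = -13 + G² + 34*G (T(G) = (G² + 34*G) - 13 = -13 + G² + 34*G)
(17076/(-16103) - 8971/19515) + T(107) = (17076/(-16103) - 8971/19515) + (-13 + 107² + 34*107) = (17076*(-1/16103) - 8971*1/19515) + (-13 + 11449 + 3638) = (-17076/16103 - 8971/19515) + 15074 = -477698153/314250045 + 15074 = 4736527480177/314250045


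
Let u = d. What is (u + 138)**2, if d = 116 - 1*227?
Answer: 729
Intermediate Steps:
d = -111 (d = 116 - 227 = -111)
u = -111
(u + 138)**2 = (-111 + 138)**2 = 27**2 = 729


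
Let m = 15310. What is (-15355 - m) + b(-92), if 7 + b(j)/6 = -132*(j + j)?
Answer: 115021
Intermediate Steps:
b(j) = -42 - 1584*j (b(j) = -42 + 6*(-132*(j + j)) = -42 + 6*(-264*j) = -42 - 1584*j)
(-15355 - m) + b(-92) = (-15355 - 1*15310) + (-42 - 1584*(-92)) = (-15355 - 15310) + (-42 + 145728) = -30665 + 145686 = 115021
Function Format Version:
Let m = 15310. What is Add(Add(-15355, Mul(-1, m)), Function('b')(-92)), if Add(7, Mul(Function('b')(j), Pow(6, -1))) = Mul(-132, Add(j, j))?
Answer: 115021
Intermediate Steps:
Function('b')(j) = Add(-42, Mul(-1584, j)) (Function('b')(j) = Add(-42, Mul(6, Mul(-132, Add(j, j)))) = Add(-42, Mul(6, Mul(-132, Mul(2, j)))) = Add(-42, Mul(6, Mul(-264, j))) = Add(-42, Mul(-1584, j)))
Add(Add(-15355, Mul(-1, m)), Function('b')(-92)) = Add(Add(-15355, Mul(-1, 15310)), Add(-42, Mul(-1584, -92))) = Add(Add(-15355, -15310), Add(-42, 145728)) = Add(-30665, 145686) = 115021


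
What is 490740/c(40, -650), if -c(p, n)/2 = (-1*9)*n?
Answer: -8179/195 ≈ -41.944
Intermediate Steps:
c(p, n) = 18*n (c(p, n) = -2*(-1*9)*n = -(-18)*n = 18*n)
490740/c(40, -650) = 490740/((18*(-650))) = 490740/(-11700) = 490740*(-1/11700) = -8179/195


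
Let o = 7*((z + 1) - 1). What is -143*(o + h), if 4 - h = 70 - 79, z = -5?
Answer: 3146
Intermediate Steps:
h = 13 (h = 4 - (70 - 79) = 4 - 1*(-9) = 4 + 9 = 13)
o = -35 (o = 7*((-5 + 1) - 1) = 7*(-4 - 1) = 7*(-5) = -35)
-143*(o + h) = -143*(-35 + 13) = -143*(-22) = 3146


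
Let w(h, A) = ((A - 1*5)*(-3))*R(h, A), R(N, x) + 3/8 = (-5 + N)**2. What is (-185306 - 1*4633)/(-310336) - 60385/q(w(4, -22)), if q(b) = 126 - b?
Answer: -149802581663/187132608 ≈ -800.52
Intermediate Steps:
R(N, x) = -3/8 + (-5 + N)**2
w(h, A) = (15 - 3*A)*(-3/8 + (-5 + h)**2) (w(h, A) = ((A - 1*5)*(-3))*(-3/8 + (-5 + h)**2) = ((A - 5)*(-3))*(-3/8 + (-5 + h)**2) = ((-5 + A)*(-3))*(-3/8 + (-5 + h)**2) = (15 - 3*A)*(-3/8 + (-5 + h)**2))
(-185306 - 1*4633)/(-310336) - 60385/q(w(4, -22)) = (-185306 - 1*4633)/(-310336) - 60385/(126 - (-3)*(-5 - 22)*(-3 + 8*(-5 + 4)**2)/8) = (-185306 - 4633)*(-1/310336) - 60385/(126 - (-3)*(-27)*(-3 + 8*(-1)**2)/8) = -189939*(-1/310336) - 60385/(126 - (-3)*(-27)*(-3 + 8*1)/8) = 189939/310336 - 60385/(126 - (-3)*(-27)*(-3 + 8)/8) = 189939/310336 - 60385/(126 - (-3)*(-27)*5/8) = 189939/310336 - 60385/(126 - 1*405/8) = 189939/310336 - 60385/(126 - 405/8) = 189939/310336 - 60385/603/8 = 189939/310336 - 60385*8/603 = 189939/310336 - 483080/603 = -149802581663/187132608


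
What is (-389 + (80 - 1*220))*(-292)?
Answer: 154468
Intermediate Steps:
(-389 + (80 - 1*220))*(-292) = (-389 + (80 - 220))*(-292) = (-389 - 140)*(-292) = -529*(-292) = 154468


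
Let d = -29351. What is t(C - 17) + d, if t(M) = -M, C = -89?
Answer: -29245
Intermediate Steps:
t(C - 17) + d = -(-89 - 17) - 29351 = -1*(-106) - 29351 = 106 - 29351 = -29245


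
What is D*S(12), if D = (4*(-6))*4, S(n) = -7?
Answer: 672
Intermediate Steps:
D = -96 (D = -24*4 = -96)
D*S(12) = -96*(-7) = 672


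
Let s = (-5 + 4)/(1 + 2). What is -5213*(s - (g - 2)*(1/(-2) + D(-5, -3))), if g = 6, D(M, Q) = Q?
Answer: -213733/3 ≈ -71244.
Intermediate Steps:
s = -⅓ (s = -1/3 = -1*⅓ = -⅓ ≈ -0.33333)
-5213*(s - (g - 2)*(1/(-2) + D(-5, -3))) = -5213*(-⅓ - (6 - 2)*(1/(-2) - 3)) = -5213*(-⅓ - 4*(-½ - 3)) = -5213*(-⅓ - 4*(-7)/2) = -5213*(-⅓ - 1*(-14)) = -5213*(-⅓ + 14) = -5213*41/3 = -213733/3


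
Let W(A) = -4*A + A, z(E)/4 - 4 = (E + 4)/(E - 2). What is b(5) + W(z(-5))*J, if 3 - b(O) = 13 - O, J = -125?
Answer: 43465/7 ≈ 6209.3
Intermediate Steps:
b(O) = -10 + O (b(O) = 3 - (13 - O) = 3 + (-13 + O) = -10 + O)
z(E) = 16 + 4*(4 + E)/(-2 + E) (z(E) = 16 + 4*((E + 4)/(E - 2)) = 16 + 4*((4 + E)/(-2 + E)) = 16 + 4*(4 + E)/(-2 + E))
W(A) = -3*A
b(5) + W(z(-5))*J = (-10 + 5) - 12*(-4 + 5*(-5))/(-2 - 5)*(-125) = -5 - 12*(-4 - 25)/(-7)*(-125) = -5 - 12*(-1)*(-29)/7*(-125) = -5 - 3*116/7*(-125) = -5 - 348/7*(-125) = -5 + 43500/7 = 43465/7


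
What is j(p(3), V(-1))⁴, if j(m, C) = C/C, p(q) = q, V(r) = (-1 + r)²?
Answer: 1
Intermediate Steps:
j(m, C) = 1
j(p(3), V(-1))⁴ = 1⁴ = 1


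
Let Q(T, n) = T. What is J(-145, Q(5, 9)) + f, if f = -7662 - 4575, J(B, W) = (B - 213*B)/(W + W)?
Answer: -9163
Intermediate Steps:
J(B, W) = -106*B/W (J(B, W) = (-212*B)/((2*W)) = (-212*B)*(1/(2*W)) = -106*B/W)
f = -12237
J(-145, Q(5, 9)) + f = -106*(-145)/5 - 12237 = -106*(-145)*1/5 - 12237 = 3074 - 12237 = -9163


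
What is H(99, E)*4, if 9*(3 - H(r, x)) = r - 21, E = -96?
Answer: -68/3 ≈ -22.667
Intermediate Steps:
H(r, x) = 16/3 - r/9 (H(r, x) = 3 - (r - 21)/9 = 3 - (-21 + r)/9 = 3 + (7/3 - r/9) = 16/3 - r/9)
H(99, E)*4 = (16/3 - ⅑*99)*4 = (16/3 - 11)*4 = -17/3*4 = -68/3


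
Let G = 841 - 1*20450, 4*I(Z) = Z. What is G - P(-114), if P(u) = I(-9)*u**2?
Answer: 9632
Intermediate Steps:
I(Z) = Z/4
G = -19609 (G = 841 - 20450 = -19609)
P(u) = -9*u**2/4 (P(u) = ((1/4)*(-9))*u**2 = -9*u**2/4)
G - P(-114) = -19609 - (-9)*(-114)**2/4 = -19609 - (-9)*12996/4 = -19609 - 1*(-29241) = -19609 + 29241 = 9632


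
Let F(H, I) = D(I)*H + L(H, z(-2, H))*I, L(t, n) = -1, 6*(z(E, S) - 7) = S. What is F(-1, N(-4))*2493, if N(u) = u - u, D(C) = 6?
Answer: -14958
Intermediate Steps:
z(E, S) = 7 + S/6
N(u) = 0
F(H, I) = -I + 6*H (F(H, I) = 6*H - I = -I + 6*H)
F(-1, N(-4))*2493 = (-1*0 + 6*(-1))*2493 = (0 - 6)*2493 = -6*2493 = -14958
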